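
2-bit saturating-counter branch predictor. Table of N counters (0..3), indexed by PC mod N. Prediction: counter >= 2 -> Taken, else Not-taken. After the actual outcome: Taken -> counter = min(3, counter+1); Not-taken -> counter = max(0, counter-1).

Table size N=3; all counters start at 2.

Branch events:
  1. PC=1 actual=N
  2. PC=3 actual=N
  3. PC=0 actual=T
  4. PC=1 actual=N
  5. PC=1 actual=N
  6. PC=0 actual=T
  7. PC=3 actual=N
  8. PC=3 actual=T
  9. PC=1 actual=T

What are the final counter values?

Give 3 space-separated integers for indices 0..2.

Ev 1: PC=1 idx=1 pred=T actual=N -> ctr[1]=1
Ev 2: PC=3 idx=0 pred=T actual=N -> ctr[0]=1
Ev 3: PC=0 idx=0 pred=N actual=T -> ctr[0]=2
Ev 4: PC=1 idx=1 pred=N actual=N -> ctr[1]=0
Ev 5: PC=1 idx=1 pred=N actual=N -> ctr[1]=0
Ev 6: PC=0 idx=0 pred=T actual=T -> ctr[0]=3
Ev 7: PC=3 idx=0 pred=T actual=N -> ctr[0]=2
Ev 8: PC=3 idx=0 pred=T actual=T -> ctr[0]=3
Ev 9: PC=1 idx=1 pred=N actual=T -> ctr[1]=1

Answer: 3 1 2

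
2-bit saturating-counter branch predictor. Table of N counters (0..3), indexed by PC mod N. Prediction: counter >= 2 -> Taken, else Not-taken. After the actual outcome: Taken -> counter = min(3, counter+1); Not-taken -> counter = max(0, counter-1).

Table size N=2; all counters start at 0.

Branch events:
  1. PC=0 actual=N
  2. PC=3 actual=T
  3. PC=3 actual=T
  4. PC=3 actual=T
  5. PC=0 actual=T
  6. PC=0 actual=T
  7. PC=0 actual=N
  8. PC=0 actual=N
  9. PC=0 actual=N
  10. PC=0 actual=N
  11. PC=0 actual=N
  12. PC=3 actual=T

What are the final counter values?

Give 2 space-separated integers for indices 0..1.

Answer: 0 3

Derivation:
Ev 1: PC=0 idx=0 pred=N actual=N -> ctr[0]=0
Ev 2: PC=3 idx=1 pred=N actual=T -> ctr[1]=1
Ev 3: PC=3 idx=1 pred=N actual=T -> ctr[1]=2
Ev 4: PC=3 idx=1 pred=T actual=T -> ctr[1]=3
Ev 5: PC=0 idx=0 pred=N actual=T -> ctr[0]=1
Ev 6: PC=0 idx=0 pred=N actual=T -> ctr[0]=2
Ev 7: PC=0 idx=0 pred=T actual=N -> ctr[0]=1
Ev 8: PC=0 idx=0 pred=N actual=N -> ctr[0]=0
Ev 9: PC=0 idx=0 pred=N actual=N -> ctr[0]=0
Ev 10: PC=0 idx=0 pred=N actual=N -> ctr[0]=0
Ev 11: PC=0 idx=0 pred=N actual=N -> ctr[0]=0
Ev 12: PC=3 idx=1 pred=T actual=T -> ctr[1]=3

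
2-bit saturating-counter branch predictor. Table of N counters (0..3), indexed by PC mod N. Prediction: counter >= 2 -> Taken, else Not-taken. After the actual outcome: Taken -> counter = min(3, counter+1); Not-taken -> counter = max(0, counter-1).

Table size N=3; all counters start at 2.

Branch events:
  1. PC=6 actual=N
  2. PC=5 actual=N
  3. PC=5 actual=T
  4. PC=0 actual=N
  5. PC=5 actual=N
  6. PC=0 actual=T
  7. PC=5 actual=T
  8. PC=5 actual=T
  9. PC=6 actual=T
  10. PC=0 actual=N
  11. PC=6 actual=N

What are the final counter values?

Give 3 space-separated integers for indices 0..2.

Answer: 0 2 3

Derivation:
Ev 1: PC=6 idx=0 pred=T actual=N -> ctr[0]=1
Ev 2: PC=5 idx=2 pred=T actual=N -> ctr[2]=1
Ev 3: PC=5 idx=2 pred=N actual=T -> ctr[2]=2
Ev 4: PC=0 idx=0 pred=N actual=N -> ctr[0]=0
Ev 5: PC=5 idx=2 pred=T actual=N -> ctr[2]=1
Ev 6: PC=0 idx=0 pred=N actual=T -> ctr[0]=1
Ev 7: PC=5 idx=2 pred=N actual=T -> ctr[2]=2
Ev 8: PC=5 idx=2 pred=T actual=T -> ctr[2]=3
Ev 9: PC=6 idx=0 pred=N actual=T -> ctr[0]=2
Ev 10: PC=0 idx=0 pred=T actual=N -> ctr[0]=1
Ev 11: PC=6 idx=0 pred=N actual=N -> ctr[0]=0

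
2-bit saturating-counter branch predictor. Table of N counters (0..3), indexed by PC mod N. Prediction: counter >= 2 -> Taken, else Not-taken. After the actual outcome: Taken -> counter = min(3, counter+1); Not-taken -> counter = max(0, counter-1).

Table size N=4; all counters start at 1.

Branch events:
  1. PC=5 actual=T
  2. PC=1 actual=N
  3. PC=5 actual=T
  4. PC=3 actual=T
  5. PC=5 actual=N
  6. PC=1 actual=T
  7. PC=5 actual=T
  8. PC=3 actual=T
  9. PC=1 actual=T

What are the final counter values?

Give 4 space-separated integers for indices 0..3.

Ev 1: PC=5 idx=1 pred=N actual=T -> ctr[1]=2
Ev 2: PC=1 idx=1 pred=T actual=N -> ctr[1]=1
Ev 3: PC=5 idx=1 pred=N actual=T -> ctr[1]=2
Ev 4: PC=3 idx=3 pred=N actual=T -> ctr[3]=2
Ev 5: PC=5 idx=1 pred=T actual=N -> ctr[1]=1
Ev 6: PC=1 idx=1 pred=N actual=T -> ctr[1]=2
Ev 7: PC=5 idx=1 pred=T actual=T -> ctr[1]=3
Ev 8: PC=3 idx=3 pred=T actual=T -> ctr[3]=3
Ev 9: PC=1 idx=1 pred=T actual=T -> ctr[1]=3

Answer: 1 3 1 3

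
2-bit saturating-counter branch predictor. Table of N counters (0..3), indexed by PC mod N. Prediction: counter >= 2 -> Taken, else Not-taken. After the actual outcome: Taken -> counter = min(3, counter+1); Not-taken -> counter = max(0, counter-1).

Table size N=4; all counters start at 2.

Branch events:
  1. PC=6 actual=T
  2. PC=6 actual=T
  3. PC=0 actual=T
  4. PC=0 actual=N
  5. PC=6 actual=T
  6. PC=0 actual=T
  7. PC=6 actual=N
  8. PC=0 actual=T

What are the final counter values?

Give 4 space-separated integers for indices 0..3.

Answer: 3 2 2 2

Derivation:
Ev 1: PC=6 idx=2 pred=T actual=T -> ctr[2]=3
Ev 2: PC=6 idx=2 pred=T actual=T -> ctr[2]=3
Ev 3: PC=0 idx=0 pred=T actual=T -> ctr[0]=3
Ev 4: PC=0 idx=0 pred=T actual=N -> ctr[0]=2
Ev 5: PC=6 idx=2 pred=T actual=T -> ctr[2]=3
Ev 6: PC=0 idx=0 pred=T actual=T -> ctr[0]=3
Ev 7: PC=6 idx=2 pred=T actual=N -> ctr[2]=2
Ev 8: PC=0 idx=0 pred=T actual=T -> ctr[0]=3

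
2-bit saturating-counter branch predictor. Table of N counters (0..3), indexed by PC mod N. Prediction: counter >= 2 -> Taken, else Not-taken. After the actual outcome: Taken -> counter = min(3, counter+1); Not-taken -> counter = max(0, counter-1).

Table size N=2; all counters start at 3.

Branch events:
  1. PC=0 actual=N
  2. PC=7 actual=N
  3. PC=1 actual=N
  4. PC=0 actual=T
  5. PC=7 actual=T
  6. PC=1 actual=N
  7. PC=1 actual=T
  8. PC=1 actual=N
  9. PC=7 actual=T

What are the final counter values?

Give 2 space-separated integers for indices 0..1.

Answer: 3 2

Derivation:
Ev 1: PC=0 idx=0 pred=T actual=N -> ctr[0]=2
Ev 2: PC=7 idx=1 pred=T actual=N -> ctr[1]=2
Ev 3: PC=1 idx=1 pred=T actual=N -> ctr[1]=1
Ev 4: PC=0 idx=0 pred=T actual=T -> ctr[0]=3
Ev 5: PC=7 idx=1 pred=N actual=T -> ctr[1]=2
Ev 6: PC=1 idx=1 pred=T actual=N -> ctr[1]=1
Ev 7: PC=1 idx=1 pred=N actual=T -> ctr[1]=2
Ev 8: PC=1 idx=1 pred=T actual=N -> ctr[1]=1
Ev 9: PC=7 idx=1 pred=N actual=T -> ctr[1]=2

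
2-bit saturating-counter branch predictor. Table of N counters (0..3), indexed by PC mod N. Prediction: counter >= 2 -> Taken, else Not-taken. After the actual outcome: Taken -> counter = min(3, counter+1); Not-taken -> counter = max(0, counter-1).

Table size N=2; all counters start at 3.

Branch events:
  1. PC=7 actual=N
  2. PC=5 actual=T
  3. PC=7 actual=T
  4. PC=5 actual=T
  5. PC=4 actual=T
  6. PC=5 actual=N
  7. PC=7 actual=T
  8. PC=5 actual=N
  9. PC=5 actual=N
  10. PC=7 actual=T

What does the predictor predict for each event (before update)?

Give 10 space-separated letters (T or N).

Answer: T T T T T T T T T N

Derivation:
Ev 1: PC=7 idx=1 pred=T actual=N -> ctr[1]=2
Ev 2: PC=5 idx=1 pred=T actual=T -> ctr[1]=3
Ev 3: PC=7 idx=1 pred=T actual=T -> ctr[1]=3
Ev 4: PC=5 idx=1 pred=T actual=T -> ctr[1]=3
Ev 5: PC=4 idx=0 pred=T actual=T -> ctr[0]=3
Ev 6: PC=5 idx=1 pred=T actual=N -> ctr[1]=2
Ev 7: PC=7 idx=1 pred=T actual=T -> ctr[1]=3
Ev 8: PC=5 idx=1 pred=T actual=N -> ctr[1]=2
Ev 9: PC=5 idx=1 pred=T actual=N -> ctr[1]=1
Ev 10: PC=7 idx=1 pred=N actual=T -> ctr[1]=2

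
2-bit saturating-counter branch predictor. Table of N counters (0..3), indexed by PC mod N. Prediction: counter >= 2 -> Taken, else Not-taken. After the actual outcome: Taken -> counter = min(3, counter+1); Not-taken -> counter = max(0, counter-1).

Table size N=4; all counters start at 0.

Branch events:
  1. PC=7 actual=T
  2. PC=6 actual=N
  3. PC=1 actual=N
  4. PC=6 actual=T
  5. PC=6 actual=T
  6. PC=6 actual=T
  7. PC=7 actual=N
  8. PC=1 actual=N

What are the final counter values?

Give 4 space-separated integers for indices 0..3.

Ev 1: PC=7 idx=3 pred=N actual=T -> ctr[3]=1
Ev 2: PC=6 idx=2 pred=N actual=N -> ctr[2]=0
Ev 3: PC=1 idx=1 pred=N actual=N -> ctr[1]=0
Ev 4: PC=6 idx=2 pred=N actual=T -> ctr[2]=1
Ev 5: PC=6 idx=2 pred=N actual=T -> ctr[2]=2
Ev 6: PC=6 idx=2 pred=T actual=T -> ctr[2]=3
Ev 7: PC=7 idx=3 pred=N actual=N -> ctr[3]=0
Ev 8: PC=1 idx=1 pred=N actual=N -> ctr[1]=0

Answer: 0 0 3 0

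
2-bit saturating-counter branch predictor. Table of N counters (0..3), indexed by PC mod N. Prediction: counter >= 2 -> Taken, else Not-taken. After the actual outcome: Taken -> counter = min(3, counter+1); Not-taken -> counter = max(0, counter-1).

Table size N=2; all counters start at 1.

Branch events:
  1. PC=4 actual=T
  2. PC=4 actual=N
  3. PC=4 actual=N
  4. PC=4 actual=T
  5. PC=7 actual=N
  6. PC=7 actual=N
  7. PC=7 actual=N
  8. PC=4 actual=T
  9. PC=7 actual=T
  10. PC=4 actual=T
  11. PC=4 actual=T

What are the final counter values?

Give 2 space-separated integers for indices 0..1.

Ev 1: PC=4 idx=0 pred=N actual=T -> ctr[0]=2
Ev 2: PC=4 idx=0 pred=T actual=N -> ctr[0]=1
Ev 3: PC=4 idx=0 pred=N actual=N -> ctr[0]=0
Ev 4: PC=4 idx=0 pred=N actual=T -> ctr[0]=1
Ev 5: PC=7 idx=1 pred=N actual=N -> ctr[1]=0
Ev 6: PC=7 idx=1 pred=N actual=N -> ctr[1]=0
Ev 7: PC=7 idx=1 pred=N actual=N -> ctr[1]=0
Ev 8: PC=4 idx=0 pred=N actual=T -> ctr[0]=2
Ev 9: PC=7 idx=1 pred=N actual=T -> ctr[1]=1
Ev 10: PC=4 idx=0 pred=T actual=T -> ctr[0]=3
Ev 11: PC=4 idx=0 pred=T actual=T -> ctr[0]=3

Answer: 3 1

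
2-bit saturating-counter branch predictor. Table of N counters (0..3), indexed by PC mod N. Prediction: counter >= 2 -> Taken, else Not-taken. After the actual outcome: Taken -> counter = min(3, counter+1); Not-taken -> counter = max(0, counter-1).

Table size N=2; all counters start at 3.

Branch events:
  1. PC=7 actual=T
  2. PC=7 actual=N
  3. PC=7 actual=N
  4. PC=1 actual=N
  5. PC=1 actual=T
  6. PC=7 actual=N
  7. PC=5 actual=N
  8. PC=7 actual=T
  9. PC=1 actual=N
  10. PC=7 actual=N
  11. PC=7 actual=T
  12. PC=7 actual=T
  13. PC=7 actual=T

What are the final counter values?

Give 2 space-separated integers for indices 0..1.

Answer: 3 3

Derivation:
Ev 1: PC=7 idx=1 pred=T actual=T -> ctr[1]=3
Ev 2: PC=7 idx=1 pred=T actual=N -> ctr[1]=2
Ev 3: PC=7 idx=1 pred=T actual=N -> ctr[1]=1
Ev 4: PC=1 idx=1 pred=N actual=N -> ctr[1]=0
Ev 5: PC=1 idx=1 pred=N actual=T -> ctr[1]=1
Ev 6: PC=7 idx=1 pred=N actual=N -> ctr[1]=0
Ev 7: PC=5 idx=1 pred=N actual=N -> ctr[1]=0
Ev 8: PC=7 idx=1 pred=N actual=T -> ctr[1]=1
Ev 9: PC=1 idx=1 pred=N actual=N -> ctr[1]=0
Ev 10: PC=7 idx=1 pred=N actual=N -> ctr[1]=0
Ev 11: PC=7 idx=1 pred=N actual=T -> ctr[1]=1
Ev 12: PC=7 idx=1 pred=N actual=T -> ctr[1]=2
Ev 13: PC=7 idx=1 pred=T actual=T -> ctr[1]=3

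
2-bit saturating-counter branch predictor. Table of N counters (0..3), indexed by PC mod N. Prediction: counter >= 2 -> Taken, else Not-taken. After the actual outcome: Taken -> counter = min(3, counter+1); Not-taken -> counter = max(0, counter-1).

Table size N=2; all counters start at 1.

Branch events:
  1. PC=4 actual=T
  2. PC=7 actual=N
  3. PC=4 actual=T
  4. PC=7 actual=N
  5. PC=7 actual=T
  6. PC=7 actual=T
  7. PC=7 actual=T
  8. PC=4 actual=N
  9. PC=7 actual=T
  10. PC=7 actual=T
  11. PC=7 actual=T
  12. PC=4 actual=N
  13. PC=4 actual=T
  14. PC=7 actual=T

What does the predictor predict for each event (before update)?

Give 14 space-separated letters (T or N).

Ev 1: PC=4 idx=0 pred=N actual=T -> ctr[0]=2
Ev 2: PC=7 idx=1 pred=N actual=N -> ctr[1]=0
Ev 3: PC=4 idx=0 pred=T actual=T -> ctr[0]=3
Ev 4: PC=7 idx=1 pred=N actual=N -> ctr[1]=0
Ev 5: PC=7 idx=1 pred=N actual=T -> ctr[1]=1
Ev 6: PC=7 idx=1 pred=N actual=T -> ctr[1]=2
Ev 7: PC=7 idx=1 pred=T actual=T -> ctr[1]=3
Ev 8: PC=4 idx=0 pred=T actual=N -> ctr[0]=2
Ev 9: PC=7 idx=1 pred=T actual=T -> ctr[1]=3
Ev 10: PC=7 idx=1 pred=T actual=T -> ctr[1]=3
Ev 11: PC=7 idx=1 pred=T actual=T -> ctr[1]=3
Ev 12: PC=4 idx=0 pred=T actual=N -> ctr[0]=1
Ev 13: PC=4 idx=0 pred=N actual=T -> ctr[0]=2
Ev 14: PC=7 idx=1 pred=T actual=T -> ctr[1]=3

Answer: N N T N N N T T T T T T N T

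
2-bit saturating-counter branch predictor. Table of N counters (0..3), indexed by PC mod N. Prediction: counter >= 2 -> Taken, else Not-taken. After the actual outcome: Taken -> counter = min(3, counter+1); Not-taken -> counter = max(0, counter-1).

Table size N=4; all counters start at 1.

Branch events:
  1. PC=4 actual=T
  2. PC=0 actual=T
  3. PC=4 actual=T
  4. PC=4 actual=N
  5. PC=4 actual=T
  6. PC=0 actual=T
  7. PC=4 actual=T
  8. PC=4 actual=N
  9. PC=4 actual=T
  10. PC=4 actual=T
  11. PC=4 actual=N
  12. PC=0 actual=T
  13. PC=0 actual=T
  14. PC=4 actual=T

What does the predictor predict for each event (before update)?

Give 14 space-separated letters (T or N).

Answer: N T T T T T T T T T T T T T

Derivation:
Ev 1: PC=4 idx=0 pred=N actual=T -> ctr[0]=2
Ev 2: PC=0 idx=0 pred=T actual=T -> ctr[0]=3
Ev 3: PC=4 idx=0 pred=T actual=T -> ctr[0]=3
Ev 4: PC=4 idx=0 pred=T actual=N -> ctr[0]=2
Ev 5: PC=4 idx=0 pred=T actual=T -> ctr[0]=3
Ev 6: PC=0 idx=0 pred=T actual=T -> ctr[0]=3
Ev 7: PC=4 idx=0 pred=T actual=T -> ctr[0]=3
Ev 8: PC=4 idx=0 pred=T actual=N -> ctr[0]=2
Ev 9: PC=4 idx=0 pred=T actual=T -> ctr[0]=3
Ev 10: PC=4 idx=0 pred=T actual=T -> ctr[0]=3
Ev 11: PC=4 idx=0 pred=T actual=N -> ctr[0]=2
Ev 12: PC=0 idx=0 pred=T actual=T -> ctr[0]=3
Ev 13: PC=0 idx=0 pred=T actual=T -> ctr[0]=3
Ev 14: PC=4 idx=0 pred=T actual=T -> ctr[0]=3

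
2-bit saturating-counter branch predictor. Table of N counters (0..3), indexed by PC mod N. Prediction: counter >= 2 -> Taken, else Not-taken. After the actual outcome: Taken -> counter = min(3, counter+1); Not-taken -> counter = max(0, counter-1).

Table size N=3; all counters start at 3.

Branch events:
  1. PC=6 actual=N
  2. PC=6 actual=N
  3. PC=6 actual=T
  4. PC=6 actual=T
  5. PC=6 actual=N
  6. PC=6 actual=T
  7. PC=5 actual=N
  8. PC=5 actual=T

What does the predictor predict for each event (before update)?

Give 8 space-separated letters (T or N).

Ev 1: PC=6 idx=0 pred=T actual=N -> ctr[0]=2
Ev 2: PC=6 idx=0 pred=T actual=N -> ctr[0]=1
Ev 3: PC=6 idx=0 pred=N actual=T -> ctr[0]=2
Ev 4: PC=6 idx=0 pred=T actual=T -> ctr[0]=3
Ev 5: PC=6 idx=0 pred=T actual=N -> ctr[0]=2
Ev 6: PC=6 idx=0 pred=T actual=T -> ctr[0]=3
Ev 7: PC=5 idx=2 pred=T actual=N -> ctr[2]=2
Ev 8: PC=5 idx=2 pred=T actual=T -> ctr[2]=3

Answer: T T N T T T T T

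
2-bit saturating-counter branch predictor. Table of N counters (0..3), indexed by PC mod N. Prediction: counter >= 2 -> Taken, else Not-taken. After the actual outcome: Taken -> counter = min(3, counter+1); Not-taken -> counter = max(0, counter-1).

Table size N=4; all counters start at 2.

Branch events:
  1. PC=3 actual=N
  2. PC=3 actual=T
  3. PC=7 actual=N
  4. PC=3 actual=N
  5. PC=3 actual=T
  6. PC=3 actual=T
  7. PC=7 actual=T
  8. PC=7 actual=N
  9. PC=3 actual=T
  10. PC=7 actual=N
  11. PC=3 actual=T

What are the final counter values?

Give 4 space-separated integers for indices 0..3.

Ev 1: PC=3 idx=3 pred=T actual=N -> ctr[3]=1
Ev 2: PC=3 idx=3 pred=N actual=T -> ctr[3]=2
Ev 3: PC=7 idx=3 pred=T actual=N -> ctr[3]=1
Ev 4: PC=3 idx=3 pred=N actual=N -> ctr[3]=0
Ev 5: PC=3 idx=3 pred=N actual=T -> ctr[3]=1
Ev 6: PC=3 idx=3 pred=N actual=T -> ctr[3]=2
Ev 7: PC=7 idx=3 pred=T actual=T -> ctr[3]=3
Ev 8: PC=7 idx=3 pred=T actual=N -> ctr[3]=2
Ev 9: PC=3 idx=3 pred=T actual=T -> ctr[3]=3
Ev 10: PC=7 idx=3 pred=T actual=N -> ctr[3]=2
Ev 11: PC=3 idx=3 pred=T actual=T -> ctr[3]=3

Answer: 2 2 2 3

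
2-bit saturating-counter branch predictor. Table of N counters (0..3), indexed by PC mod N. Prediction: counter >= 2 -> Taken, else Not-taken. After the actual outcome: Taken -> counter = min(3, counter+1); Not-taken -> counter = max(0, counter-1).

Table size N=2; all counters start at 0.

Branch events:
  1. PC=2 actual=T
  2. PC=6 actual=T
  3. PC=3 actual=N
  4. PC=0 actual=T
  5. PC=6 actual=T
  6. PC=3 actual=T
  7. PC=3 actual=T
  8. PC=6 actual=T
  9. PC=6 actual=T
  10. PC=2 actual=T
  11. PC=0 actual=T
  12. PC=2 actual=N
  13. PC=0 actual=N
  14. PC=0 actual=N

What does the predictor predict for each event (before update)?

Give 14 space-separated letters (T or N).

Ev 1: PC=2 idx=0 pred=N actual=T -> ctr[0]=1
Ev 2: PC=6 idx=0 pred=N actual=T -> ctr[0]=2
Ev 3: PC=3 idx=1 pred=N actual=N -> ctr[1]=0
Ev 4: PC=0 idx=0 pred=T actual=T -> ctr[0]=3
Ev 5: PC=6 idx=0 pred=T actual=T -> ctr[0]=3
Ev 6: PC=3 idx=1 pred=N actual=T -> ctr[1]=1
Ev 7: PC=3 idx=1 pred=N actual=T -> ctr[1]=2
Ev 8: PC=6 idx=0 pred=T actual=T -> ctr[0]=3
Ev 9: PC=6 idx=0 pred=T actual=T -> ctr[0]=3
Ev 10: PC=2 idx=0 pred=T actual=T -> ctr[0]=3
Ev 11: PC=0 idx=0 pred=T actual=T -> ctr[0]=3
Ev 12: PC=2 idx=0 pred=T actual=N -> ctr[0]=2
Ev 13: PC=0 idx=0 pred=T actual=N -> ctr[0]=1
Ev 14: PC=0 idx=0 pred=N actual=N -> ctr[0]=0

Answer: N N N T T N N T T T T T T N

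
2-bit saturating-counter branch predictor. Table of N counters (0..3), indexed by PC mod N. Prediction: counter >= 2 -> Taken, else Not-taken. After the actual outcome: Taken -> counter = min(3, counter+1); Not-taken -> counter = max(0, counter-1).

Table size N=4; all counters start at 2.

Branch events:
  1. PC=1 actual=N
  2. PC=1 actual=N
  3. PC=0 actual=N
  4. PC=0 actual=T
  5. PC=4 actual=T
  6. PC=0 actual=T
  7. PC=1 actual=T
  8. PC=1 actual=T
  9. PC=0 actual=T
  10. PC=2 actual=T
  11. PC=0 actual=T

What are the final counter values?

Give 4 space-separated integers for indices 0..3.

Ev 1: PC=1 idx=1 pred=T actual=N -> ctr[1]=1
Ev 2: PC=1 idx=1 pred=N actual=N -> ctr[1]=0
Ev 3: PC=0 idx=0 pred=T actual=N -> ctr[0]=1
Ev 4: PC=0 idx=0 pred=N actual=T -> ctr[0]=2
Ev 5: PC=4 idx=0 pred=T actual=T -> ctr[0]=3
Ev 6: PC=0 idx=0 pred=T actual=T -> ctr[0]=3
Ev 7: PC=1 idx=1 pred=N actual=T -> ctr[1]=1
Ev 8: PC=1 idx=1 pred=N actual=T -> ctr[1]=2
Ev 9: PC=0 idx=0 pred=T actual=T -> ctr[0]=3
Ev 10: PC=2 idx=2 pred=T actual=T -> ctr[2]=3
Ev 11: PC=0 idx=0 pred=T actual=T -> ctr[0]=3

Answer: 3 2 3 2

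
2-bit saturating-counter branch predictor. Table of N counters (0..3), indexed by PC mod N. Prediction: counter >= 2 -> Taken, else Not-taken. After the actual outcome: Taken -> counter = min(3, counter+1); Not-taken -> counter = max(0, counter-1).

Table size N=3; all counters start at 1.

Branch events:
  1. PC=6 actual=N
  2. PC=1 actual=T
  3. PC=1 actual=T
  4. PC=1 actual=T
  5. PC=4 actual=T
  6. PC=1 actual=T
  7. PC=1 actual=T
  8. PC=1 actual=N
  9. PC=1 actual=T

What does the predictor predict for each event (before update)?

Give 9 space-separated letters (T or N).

Ev 1: PC=6 idx=0 pred=N actual=N -> ctr[0]=0
Ev 2: PC=1 idx=1 pred=N actual=T -> ctr[1]=2
Ev 3: PC=1 idx=1 pred=T actual=T -> ctr[1]=3
Ev 4: PC=1 idx=1 pred=T actual=T -> ctr[1]=3
Ev 5: PC=4 idx=1 pred=T actual=T -> ctr[1]=3
Ev 6: PC=1 idx=1 pred=T actual=T -> ctr[1]=3
Ev 7: PC=1 idx=1 pred=T actual=T -> ctr[1]=3
Ev 8: PC=1 idx=1 pred=T actual=N -> ctr[1]=2
Ev 9: PC=1 idx=1 pred=T actual=T -> ctr[1]=3

Answer: N N T T T T T T T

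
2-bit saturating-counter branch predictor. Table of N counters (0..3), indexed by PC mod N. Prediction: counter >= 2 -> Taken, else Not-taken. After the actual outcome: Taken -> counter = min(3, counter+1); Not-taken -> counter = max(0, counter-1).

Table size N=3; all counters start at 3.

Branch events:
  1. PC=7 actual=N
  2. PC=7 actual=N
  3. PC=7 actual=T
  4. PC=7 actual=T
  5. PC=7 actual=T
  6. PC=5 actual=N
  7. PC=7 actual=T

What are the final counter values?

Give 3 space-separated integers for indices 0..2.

Answer: 3 3 2

Derivation:
Ev 1: PC=7 idx=1 pred=T actual=N -> ctr[1]=2
Ev 2: PC=7 idx=1 pred=T actual=N -> ctr[1]=1
Ev 3: PC=7 idx=1 pred=N actual=T -> ctr[1]=2
Ev 4: PC=7 idx=1 pred=T actual=T -> ctr[1]=3
Ev 5: PC=7 idx=1 pred=T actual=T -> ctr[1]=3
Ev 6: PC=5 idx=2 pred=T actual=N -> ctr[2]=2
Ev 7: PC=7 idx=1 pred=T actual=T -> ctr[1]=3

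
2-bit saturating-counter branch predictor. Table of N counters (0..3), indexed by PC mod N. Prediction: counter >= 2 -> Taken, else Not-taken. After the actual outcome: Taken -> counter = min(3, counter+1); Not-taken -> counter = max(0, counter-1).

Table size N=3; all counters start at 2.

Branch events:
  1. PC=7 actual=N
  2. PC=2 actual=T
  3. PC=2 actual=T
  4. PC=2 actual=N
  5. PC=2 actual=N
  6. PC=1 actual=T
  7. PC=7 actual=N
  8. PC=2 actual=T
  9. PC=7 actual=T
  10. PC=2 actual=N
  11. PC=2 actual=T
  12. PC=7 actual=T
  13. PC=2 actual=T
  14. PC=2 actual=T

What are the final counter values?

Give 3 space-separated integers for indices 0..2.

Ev 1: PC=7 idx=1 pred=T actual=N -> ctr[1]=1
Ev 2: PC=2 idx=2 pred=T actual=T -> ctr[2]=3
Ev 3: PC=2 idx=2 pred=T actual=T -> ctr[2]=3
Ev 4: PC=2 idx=2 pred=T actual=N -> ctr[2]=2
Ev 5: PC=2 idx=2 pred=T actual=N -> ctr[2]=1
Ev 6: PC=1 idx=1 pred=N actual=T -> ctr[1]=2
Ev 7: PC=7 idx=1 pred=T actual=N -> ctr[1]=1
Ev 8: PC=2 idx=2 pred=N actual=T -> ctr[2]=2
Ev 9: PC=7 idx=1 pred=N actual=T -> ctr[1]=2
Ev 10: PC=2 idx=2 pred=T actual=N -> ctr[2]=1
Ev 11: PC=2 idx=2 pred=N actual=T -> ctr[2]=2
Ev 12: PC=7 idx=1 pred=T actual=T -> ctr[1]=3
Ev 13: PC=2 idx=2 pred=T actual=T -> ctr[2]=3
Ev 14: PC=2 idx=2 pred=T actual=T -> ctr[2]=3

Answer: 2 3 3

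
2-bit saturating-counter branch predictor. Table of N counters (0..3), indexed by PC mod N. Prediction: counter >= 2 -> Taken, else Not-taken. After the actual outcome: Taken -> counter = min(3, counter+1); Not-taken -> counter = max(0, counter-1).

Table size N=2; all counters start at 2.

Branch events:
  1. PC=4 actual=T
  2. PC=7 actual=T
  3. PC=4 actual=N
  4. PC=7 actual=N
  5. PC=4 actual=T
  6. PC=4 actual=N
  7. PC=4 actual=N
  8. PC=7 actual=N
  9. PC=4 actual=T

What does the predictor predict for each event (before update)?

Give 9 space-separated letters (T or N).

Answer: T T T T T T T T N

Derivation:
Ev 1: PC=4 idx=0 pred=T actual=T -> ctr[0]=3
Ev 2: PC=7 idx=1 pred=T actual=T -> ctr[1]=3
Ev 3: PC=4 idx=0 pred=T actual=N -> ctr[0]=2
Ev 4: PC=7 idx=1 pred=T actual=N -> ctr[1]=2
Ev 5: PC=4 idx=0 pred=T actual=T -> ctr[0]=3
Ev 6: PC=4 idx=0 pred=T actual=N -> ctr[0]=2
Ev 7: PC=4 idx=0 pred=T actual=N -> ctr[0]=1
Ev 8: PC=7 idx=1 pred=T actual=N -> ctr[1]=1
Ev 9: PC=4 idx=0 pred=N actual=T -> ctr[0]=2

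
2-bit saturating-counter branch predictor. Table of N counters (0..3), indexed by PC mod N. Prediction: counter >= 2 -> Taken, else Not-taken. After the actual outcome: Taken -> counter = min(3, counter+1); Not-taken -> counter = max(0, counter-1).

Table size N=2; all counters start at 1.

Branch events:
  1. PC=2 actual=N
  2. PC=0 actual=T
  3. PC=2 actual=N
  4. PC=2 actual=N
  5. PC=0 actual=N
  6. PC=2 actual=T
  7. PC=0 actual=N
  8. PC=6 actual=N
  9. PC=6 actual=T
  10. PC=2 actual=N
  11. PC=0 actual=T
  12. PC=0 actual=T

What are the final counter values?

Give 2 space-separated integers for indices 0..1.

Answer: 2 1

Derivation:
Ev 1: PC=2 idx=0 pred=N actual=N -> ctr[0]=0
Ev 2: PC=0 idx=0 pred=N actual=T -> ctr[0]=1
Ev 3: PC=2 idx=0 pred=N actual=N -> ctr[0]=0
Ev 4: PC=2 idx=0 pred=N actual=N -> ctr[0]=0
Ev 5: PC=0 idx=0 pred=N actual=N -> ctr[0]=0
Ev 6: PC=2 idx=0 pred=N actual=T -> ctr[0]=1
Ev 7: PC=0 idx=0 pred=N actual=N -> ctr[0]=0
Ev 8: PC=6 idx=0 pred=N actual=N -> ctr[0]=0
Ev 9: PC=6 idx=0 pred=N actual=T -> ctr[0]=1
Ev 10: PC=2 idx=0 pred=N actual=N -> ctr[0]=0
Ev 11: PC=0 idx=0 pred=N actual=T -> ctr[0]=1
Ev 12: PC=0 idx=0 pred=N actual=T -> ctr[0]=2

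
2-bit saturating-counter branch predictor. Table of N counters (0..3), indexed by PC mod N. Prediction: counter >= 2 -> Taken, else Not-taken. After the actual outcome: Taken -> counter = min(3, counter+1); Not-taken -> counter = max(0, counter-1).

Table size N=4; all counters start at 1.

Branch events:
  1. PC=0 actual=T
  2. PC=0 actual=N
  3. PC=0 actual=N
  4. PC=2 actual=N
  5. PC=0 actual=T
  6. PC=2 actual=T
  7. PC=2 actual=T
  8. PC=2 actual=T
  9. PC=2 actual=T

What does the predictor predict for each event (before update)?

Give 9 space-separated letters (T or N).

Answer: N T N N N N N T T

Derivation:
Ev 1: PC=0 idx=0 pred=N actual=T -> ctr[0]=2
Ev 2: PC=0 idx=0 pred=T actual=N -> ctr[0]=1
Ev 3: PC=0 idx=0 pred=N actual=N -> ctr[0]=0
Ev 4: PC=2 idx=2 pred=N actual=N -> ctr[2]=0
Ev 5: PC=0 idx=0 pred=N actual=T -> ctr[0]=1
Ev 6: PC=2 idx=2 pred=N actual=T -> ctr[2]=1
Ev 7: PC=2 idx=2 pred=N actual=T -> ctr[2]=2
Ev 8: PC=2 idx=2 pred=T actual=T -> ctr[2]=3
Ev 9: PC=2 idx=2 pred=T actual=T -> ctr[2]=3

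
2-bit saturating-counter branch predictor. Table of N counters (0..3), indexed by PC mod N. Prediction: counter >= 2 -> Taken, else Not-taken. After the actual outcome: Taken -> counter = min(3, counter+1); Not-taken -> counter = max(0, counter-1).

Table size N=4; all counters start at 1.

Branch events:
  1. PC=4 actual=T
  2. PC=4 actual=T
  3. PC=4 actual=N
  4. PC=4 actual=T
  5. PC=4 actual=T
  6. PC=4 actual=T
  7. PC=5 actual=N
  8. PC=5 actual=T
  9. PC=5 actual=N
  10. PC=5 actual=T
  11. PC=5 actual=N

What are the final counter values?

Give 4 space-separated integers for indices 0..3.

Answer: 3 0 1 1

Derivation:
Ev 1: PC=4 idx=0 pred=N actual=T -> ctr[0]=2
Ev 2: PC=4 idx=0 pred=T actual=T -> ctr[0]=3
Ev 3: PC=4 idx=0 pred=T actual=N -> ctr[0]=2
Ev 4: PC=4 idx=0 pred=T actual=T -> ctr[0]=3
Ev 5: PC=4 idx=0 pred=T actual=T -> ctr[0]=3
Ev 6: PC=4 idx=0 pred=T actual=T -> ctr[0]=3
Ev 7: PC=5 idx=1 pred=N actual=N -> ctr[1]=0
Ev 8: PC=5 idx=1 pred=N actual=T -> ctr[1]=1
Ev 9: PC=5 idx=1 pred=N actual=N -> ctr[1]=0
Ev 10: PC=5 idx=1 pred=N actual=T -> ctr[1]=1
Ev 11: PC=5 idx=1 pred=N actual=N -> ctr[1]=0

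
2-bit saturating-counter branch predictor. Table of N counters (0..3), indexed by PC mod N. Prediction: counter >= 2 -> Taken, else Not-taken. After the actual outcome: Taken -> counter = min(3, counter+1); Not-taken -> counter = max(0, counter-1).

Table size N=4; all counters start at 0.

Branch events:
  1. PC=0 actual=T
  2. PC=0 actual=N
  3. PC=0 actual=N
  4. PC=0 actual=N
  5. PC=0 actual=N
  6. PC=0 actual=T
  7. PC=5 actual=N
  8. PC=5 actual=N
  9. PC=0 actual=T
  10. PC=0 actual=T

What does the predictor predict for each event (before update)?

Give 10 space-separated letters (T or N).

Ev 1: PC=0 idx=0 pred=N actual=T -> ctr[0]=1
Ev 2: PC=0 idx=0 pred=N actual=N -> ctr[0]=0
Ev 3: PC=0 idx=0 pred=N actual=N -> ctr[0]=0
Ev 4: PC=0 idx=0 pred=N actual=N -> ctr[0]=0
Ev 5: PC=0 idx=0 pred=N actual=N -> ctr[0]=0
Ev 6: PC=0 idx=0 pred=N actual=T -> ctr[0]=1
Ev 7: PC=5 idx=1 pred=N actual=N -> ctr[1]=0
Ev 8: PC=5 idx=1 pred=N actual=N -> ctr[1]=0
Ev 9: PC=0 idx=0 pred=N actual=T -> ctr[0]=2
Ev 10: PC=0 idx=0 pred=T actual=T -> ctr[0]=3

Answer: N N N N N N N N N T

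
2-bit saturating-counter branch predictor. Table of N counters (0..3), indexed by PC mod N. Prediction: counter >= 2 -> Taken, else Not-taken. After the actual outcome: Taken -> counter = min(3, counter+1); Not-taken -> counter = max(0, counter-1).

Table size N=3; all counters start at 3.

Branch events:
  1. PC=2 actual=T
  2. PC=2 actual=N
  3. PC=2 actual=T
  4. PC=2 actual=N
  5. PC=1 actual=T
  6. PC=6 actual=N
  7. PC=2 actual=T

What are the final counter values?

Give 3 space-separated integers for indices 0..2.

Ev 1: PC=2 idx=2 pred=T actual=T -> ctr[2]=3
Ev 2: PC=2 idx=2 pred=T actual=N -> ctr[2]=2
Ev 3: PC=2 idx=2 pred=T actual=T -> ctr[2]=3
Ev 4: PC=2 idx=2 pred=T actual=N -> ctr[2]=2
Ev 5: PC=1 idx=1 pred=T actual=T -> ctr[1]=3
Ev 6: PC=6 idx=0 pred=T actual=N -> ctr[0]=2
Ev 7: PC=2 idx=2 pred=T actual=T -> ctr[2]=3

Answer: 2 3 3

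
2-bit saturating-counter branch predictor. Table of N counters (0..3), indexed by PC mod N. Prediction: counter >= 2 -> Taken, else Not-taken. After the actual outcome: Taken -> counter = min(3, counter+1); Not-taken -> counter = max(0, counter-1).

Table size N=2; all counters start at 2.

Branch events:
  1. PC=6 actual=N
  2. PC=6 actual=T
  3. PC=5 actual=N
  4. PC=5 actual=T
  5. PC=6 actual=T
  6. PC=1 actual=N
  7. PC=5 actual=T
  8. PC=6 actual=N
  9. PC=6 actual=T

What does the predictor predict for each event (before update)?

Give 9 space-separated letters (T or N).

Ev 1: PC=6 idx=0 pred=T actual=N -> ctr[0]=1
Ev 2: PC=6 idx=0 pred=N actual=T -> ctr[0]=2
Ev 3: PC=5 idx=1 pred=T actual=N -> ctr[1]=1
Ev 4: PC=5 idx=1 pred=N actual=T -> ctr[1]=2
Ev 5: PC=6 idx=0 pred=T actual=T -> ctr[0]=3
Ev 6: PC=1 idx=1 pred=T actual=N -> ctr[1]=1
Ev 7: PC=5 idx=1 pred=N actual=T -> ctr[1]=2
Ev 8: PC=6 idx=0 pred=T actual=N -> ctr[0]=2
Ev 9: PC=6 idx=0 pred=T actual=T -> ctr[0]=3

Answer: T N T N T T N T T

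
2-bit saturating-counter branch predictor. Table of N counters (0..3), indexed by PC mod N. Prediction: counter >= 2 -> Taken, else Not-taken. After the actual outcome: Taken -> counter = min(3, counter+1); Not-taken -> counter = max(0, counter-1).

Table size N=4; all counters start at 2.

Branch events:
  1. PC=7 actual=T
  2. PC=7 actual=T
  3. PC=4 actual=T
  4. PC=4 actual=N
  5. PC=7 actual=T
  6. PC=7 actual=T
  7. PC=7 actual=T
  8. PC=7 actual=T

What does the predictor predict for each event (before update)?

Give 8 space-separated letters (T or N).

Answer: T T T T T T T T

Derivation:
Ev 1: PC=7 idx=3 pred=T actual=T -> ctr[3]=3
Ev 2: PC=7 idx=3 pred=T actual=T -> ctr[3]=3
Ev 3: PC=4 idx=0 pred=T actual=T -> ctr[0]=3
Ev 4: PC=4 idx=0 pred=T actual=N -> ctr[0]=2
Ev 5: PC=7 idx=3 pred=T actual=T -> ctr[3]=3
Ev 6: PC=7 idx=3 pred=T actual=T -> ctr[3]=3
Ev 7: PC=7 idx=3 pred=T actual=T -> ctr[3]=3
Ev 8: PC=7 idx=3 pred=T actual=T -> ctr[3]=3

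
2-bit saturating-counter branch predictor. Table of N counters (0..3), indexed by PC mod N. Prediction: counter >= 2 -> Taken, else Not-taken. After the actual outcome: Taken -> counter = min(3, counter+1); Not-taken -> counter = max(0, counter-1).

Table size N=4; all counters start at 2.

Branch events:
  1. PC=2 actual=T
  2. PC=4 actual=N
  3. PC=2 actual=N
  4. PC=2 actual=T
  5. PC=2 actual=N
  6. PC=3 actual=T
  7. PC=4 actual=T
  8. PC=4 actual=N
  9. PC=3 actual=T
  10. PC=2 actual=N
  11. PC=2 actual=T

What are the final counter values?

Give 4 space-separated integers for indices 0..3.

Answer: 1 2 2 3

Derivation:
Ev 1: PC=2 idx=2 pred=T actual=T -> ctr[2]=3
Ev 2: PC=4 idx=0 pred=T actual=N -> ctr[0]=1
Ev 3: PC=2 idx=2 pred=T actual=N -> ctr[2]=2
Ev 4: PC=2 idx=2 pred=T actual=T -> ctr[2]=3
Ev 5: PC=2 idx=2 pred=T actual=N -> ctr[2]=2
Ev 6: PC=3 idx=3 pred=T actual=T -> ctr[3]=3
Ev 7: PC=4 idx=0 pred=N actual=T -> ctr[0]=2
Ev 8: PC=4 idx=0 pred=T actual=N -> ctr[0]=1
Ev 9: PC=3 idx=3 pred=T actual=T -> ctr[3]=3
Ev 10: PC=2 idx=2 pred=T actual=N -> ctr[2]=1
Ev 11: PC=2 idx=2 pred=N actual=T -> ctr[2]=2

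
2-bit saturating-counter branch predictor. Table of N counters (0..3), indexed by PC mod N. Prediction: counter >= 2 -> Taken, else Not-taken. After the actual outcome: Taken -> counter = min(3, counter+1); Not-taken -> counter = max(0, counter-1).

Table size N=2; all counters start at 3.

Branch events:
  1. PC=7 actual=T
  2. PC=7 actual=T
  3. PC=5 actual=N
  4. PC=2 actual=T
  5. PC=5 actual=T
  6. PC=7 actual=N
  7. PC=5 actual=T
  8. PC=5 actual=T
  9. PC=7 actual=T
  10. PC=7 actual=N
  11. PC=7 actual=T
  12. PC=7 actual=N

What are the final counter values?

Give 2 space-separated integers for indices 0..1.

Ev 1: PC=7 idx=1 pred=T actual=T -> ctr[1]=3
Ev 2: PC=7 idx=1 pred=T actual=T -> ctr[1]=3
Ev 3: PC=5 idx=1 pred=T actual=N -> ctr[1]=2
Ev 4: PC=2 idx=0 pred=T actual=T -> ctr[0]=3
Ev 5: PC=5 idx=1 pred=T actual=T -> ctr[1]=3
Ev 6: PC=7 idx=1 pred=T actual=N -> ctr[1]=2
Ev 7: PC=5 idx=1 pred=T actual=T -> ctr[1]=3
Ev 8: PC=5 idx=1 pred=T actual=T -> ctr[1]=3
Ev 9: PC=7 idx=1 pred=T actual=T -> ctr[1]=3
Ev 10: PC=7 idx=1 pred=T actual=N -> ctr[1]=2
Ev 11: PC=7 idx=1 pred=T actual=T -> ctr[1]=3
Ev 12: PC=7 idx=1 pred=T actual=N -> ctr[1]=2

Answer: 3 2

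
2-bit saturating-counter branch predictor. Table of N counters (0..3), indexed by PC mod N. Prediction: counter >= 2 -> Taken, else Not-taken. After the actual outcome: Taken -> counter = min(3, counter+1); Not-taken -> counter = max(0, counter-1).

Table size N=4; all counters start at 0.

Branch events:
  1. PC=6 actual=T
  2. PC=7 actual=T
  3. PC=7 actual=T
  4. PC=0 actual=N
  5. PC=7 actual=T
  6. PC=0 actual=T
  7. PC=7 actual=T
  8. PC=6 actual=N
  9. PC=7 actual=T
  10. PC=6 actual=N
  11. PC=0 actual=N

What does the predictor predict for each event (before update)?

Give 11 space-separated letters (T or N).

Answer: N N N N T N T N T N N

Derivation:
Ev 1: PC=6 idx=2 pred=N actual=T -> ctr[2]=1
Ev 2: PC=7 idx=3 pred=N actual=T -> ctr[3]=1
Ev 3: PC=7 idx=3 pred=N actual=T -> ctr[3]=2
Ev 4: PC=0 idx=0 pred=N actual=N -> ctr[0]=0
Ev 5: PC=7 idx=3 pred=T actual=T -> ctr[3]=3
Ev 6: PC=0 idx=0 pred=N actual=T -> ctr[0]=1
Ev 7: PC=7 idx=3 pred=T actual=T -> ctr[3]=3
Ev 8: PC=6 idx=2 pred=N actual=N -> ctr[2]=0
Ev 9: PC=7 idx=3 pred=T actual=T -> ctr[3]=3
Ev 10: PC=6 idx=2 pred=N actual=N -> ctr[2]=0
Ev 11: PC=0 idx=0 pred=N actual=N -> ctr[0]=0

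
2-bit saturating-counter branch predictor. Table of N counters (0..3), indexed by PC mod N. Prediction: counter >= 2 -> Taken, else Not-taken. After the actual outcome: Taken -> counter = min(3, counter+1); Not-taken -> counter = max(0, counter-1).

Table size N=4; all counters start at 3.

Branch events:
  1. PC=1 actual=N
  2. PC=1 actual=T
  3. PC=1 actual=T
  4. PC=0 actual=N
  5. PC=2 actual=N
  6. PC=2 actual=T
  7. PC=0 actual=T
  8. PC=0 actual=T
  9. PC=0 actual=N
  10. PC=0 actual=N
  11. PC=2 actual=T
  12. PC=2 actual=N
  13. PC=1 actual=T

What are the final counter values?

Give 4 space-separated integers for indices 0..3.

Answer: 1 3 2 3

Derivation:
Ev 1: PC=1 idx=1 pred=T actual=N -> ctr[1]=2
Ev 2: PC=1 idx=1 pred=T actual=T -> ctr[1]=3
Ev 3: PC=1 idx=1 pred=T actual=T -> ctr[1]=3
Ev 4: PC=0 idx=0 pred=T actual=N -> ctr[0]=2
Ev 5: PC=2 idx=2 pred=T actual=N -> ctr[2]=2
Ev 6: PC=2 idx=2 pred=T actual=T -> ctr[2]=3
Ev 7: PC=0 idx=0 pred=T actual=T -> ctr[0]=3
Ev 8: PC=0 idx=0 pred=T actual=T -> ctr[0]=3
Ev 9: PC=0 idx=0 pred=T actual=N -> ctr[0]=2
Ev 10: PC=0 idx=0 pred=T actual=N -> ctr[0]=1
Ev 11: PC=2 idx=2 pred=T actual=T -> ctr[2]=3
Ev 12: PC=2 idx=2 pred=T actual=N -> ctr[2]=2
Ev 13: PC=1 idx=1 pred=T actual=T -> ctr[1]=3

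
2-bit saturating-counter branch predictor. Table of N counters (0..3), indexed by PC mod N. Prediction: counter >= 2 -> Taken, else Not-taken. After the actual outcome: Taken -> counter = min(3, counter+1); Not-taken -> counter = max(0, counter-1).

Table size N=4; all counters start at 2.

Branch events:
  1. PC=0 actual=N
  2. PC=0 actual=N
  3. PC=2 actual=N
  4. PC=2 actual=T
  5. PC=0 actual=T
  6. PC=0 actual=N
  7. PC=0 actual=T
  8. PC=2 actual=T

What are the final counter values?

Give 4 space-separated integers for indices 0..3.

Answer: 1 2 3 2

Derivation:
Ev 1: PC=0 idx=0 pred=T actual=N -> ctr[0]=1
Ev 2: PC=0 idx=0 pred=N actual=N -> ctr[0]=0
Ev 3: PC=2 idx=2 pred=T actual=N -> ctr[2]=1
Ev 4: PC=2 idx=2 pred=N actual=T -> ctr[2]=2
Ev 5: PC=0 idx=0 pred=N actual=T -> ctr[0]=1
Ev 6: PC=0 idx=0 pred=N actual=N -> ctr[0]=0
Ev 7: PC=0 idx=0 pred=N actual=T -> ctr[0]=1
Ev 8: PC=2 idx=2 pred=T actual=T -> ctr[2]=3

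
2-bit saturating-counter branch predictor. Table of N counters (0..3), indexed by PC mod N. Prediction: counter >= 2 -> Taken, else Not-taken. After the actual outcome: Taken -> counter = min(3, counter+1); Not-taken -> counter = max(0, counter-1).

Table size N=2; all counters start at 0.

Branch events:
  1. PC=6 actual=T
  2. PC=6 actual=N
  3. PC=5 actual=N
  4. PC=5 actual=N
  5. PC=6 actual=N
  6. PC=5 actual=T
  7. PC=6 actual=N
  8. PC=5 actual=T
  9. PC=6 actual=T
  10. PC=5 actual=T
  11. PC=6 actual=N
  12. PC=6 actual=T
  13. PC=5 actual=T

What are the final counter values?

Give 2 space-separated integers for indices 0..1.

Answer: 1 3

Derivation:
Ev 1: PC=6 idx=0 pred=N actual=T -> ctr[0]=1
Ev 2: PC=6 idx=0 pred=N actual=N -> ctr[0]=0
Ev 3: PC=5 idx=1 pred=N actual=N -> ctr[1]=0
Ev 4: PC=5 idx=1 pred=N actual=N -> ctr[1]=0
Ev 5: PC=6 idx=0 pred=N actual=N -> ctr[0]=0
Ev 6: PC=5 idx=1 pred=N actual=T -> ctr[1]=1
Ev 7: PC=6 idx=0 pred=N actual=N -> ctr[0]=0
Ev 8: PC=5 idx=1 pred=N actual=T -> ctr[1]=2
Ev 9: PC=6 idx=0 pred=N actual=T -> ctr[0]=1
Ev 10: PC=5 idx=1 pred=T actual=T -> ctr[1]=3
Ev 11: PC=6 idx=0 pred=N actual=N -> ctr[0]=0
Ev 12: PC=6 idx=0 pred=N actual=T -> ctr[0]=1
Ev 13: PC=5 idx=1 pred=T actual=T -> ctr[1]=3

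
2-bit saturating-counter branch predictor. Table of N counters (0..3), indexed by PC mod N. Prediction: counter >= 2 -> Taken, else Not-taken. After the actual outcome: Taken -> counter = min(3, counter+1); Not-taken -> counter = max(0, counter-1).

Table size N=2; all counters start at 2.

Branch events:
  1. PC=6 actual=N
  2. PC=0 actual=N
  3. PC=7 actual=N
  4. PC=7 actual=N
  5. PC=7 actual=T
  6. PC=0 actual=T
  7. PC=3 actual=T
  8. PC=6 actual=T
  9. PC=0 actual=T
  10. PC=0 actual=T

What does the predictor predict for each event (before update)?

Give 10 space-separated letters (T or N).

Ev 1: PC=6 idx=0 pred=T actual=N -> ctr[0]=1
Ev 2: PC=0 idx=0 pred=N actual=N -> ctr[0]=0
Ev 3: PC=7 idx=1 pred=T actual=N -> ctr[1]=1
Ev 4: PC=7 idx=1 pred=N actual=N -> ctr[1]=0
Ev 5: PC=7 idx=1 pred=N actual=T -> ctr[1]=1
Ev 6: PC=0 idx=0 pred=N actual=T -> ctr[0]=1
Ev 7: PC=3 idx=1 pred=N actual=T -> ctr[1]=2
Ev 8: PC=6 idx=0 pred=N actual=T -> ctr[0]=2
Ev 9: PC=0 idx=0 pred=T actual=T -> ctr[0]=3
Ev 10: PC=0 idx=0 pred=T actual=T -> ctr[0]=3

Answer: T N T N N N N N T T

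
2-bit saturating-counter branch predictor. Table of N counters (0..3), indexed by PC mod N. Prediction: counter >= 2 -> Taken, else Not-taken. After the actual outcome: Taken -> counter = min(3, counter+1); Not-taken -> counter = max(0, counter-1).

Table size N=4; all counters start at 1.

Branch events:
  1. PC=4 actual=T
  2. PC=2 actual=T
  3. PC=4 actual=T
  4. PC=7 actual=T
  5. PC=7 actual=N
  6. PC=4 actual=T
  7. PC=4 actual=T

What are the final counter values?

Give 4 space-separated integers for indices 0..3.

Ev 1: PC=4 idx=0 pred=N actual=T -> ctr[0]=2
Ev 2: PC=2 idx=2 pred=N actual=T -> ctr[2]=2
Ev 3: PC=4 idx=0 pred=T actual=T -> ctr[0]=3
Ev 4: PC=7 idx=3 pred=N actual=T -> ctr[3]=2
Ev 5: PC=7 idx=3 pred=T actual=N -> ctr[3]=1
Ev 6: PC=4 idx=0 pred=T actual=T -> ctr[0]=3
Ev 7: PC=4 idx=0 pred=T actual=T -> ctr[0]=3

Answer: 3 1 2 1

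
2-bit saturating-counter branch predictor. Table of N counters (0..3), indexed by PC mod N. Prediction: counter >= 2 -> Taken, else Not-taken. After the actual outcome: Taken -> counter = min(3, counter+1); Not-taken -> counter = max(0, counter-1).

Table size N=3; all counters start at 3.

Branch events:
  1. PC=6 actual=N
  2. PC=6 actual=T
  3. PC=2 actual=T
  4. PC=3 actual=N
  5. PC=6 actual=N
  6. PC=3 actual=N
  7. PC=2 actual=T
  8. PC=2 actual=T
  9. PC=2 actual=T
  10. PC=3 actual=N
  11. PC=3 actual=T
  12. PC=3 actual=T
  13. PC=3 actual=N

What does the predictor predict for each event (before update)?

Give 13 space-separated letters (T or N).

Ev 1: PC=6 idx=0 pred=T actual=N -> ctr[0]=2
Ev 2: PC=6 idx=0 pred=T actual=T -> ctr[0]=3
Ev 3: PC=2 idx=2 pred=T actual=T -> ctr[2]=3
Ev 4: PC=3 idx=0 pred=T actual=N -> ctr[0]=2
Ev 5: PC=6 idx=0 pred=T actual=N -> ctr[0]=1
Ev 6: PC=3 idx=0 pred=N actual=N -> ctr[0]=0
Ev 7: PC=2 idx=2 pred=T actual=T -> ctr[2]=3
Ev 8: PC=2 idx=2 pred=T actual=T -> ctr[2]=3
Ev 9: PC=2 idx=2 pred=T actual=T -> ctr[2]=3
Ev 10: PC=3 idx=0 pred=N actual=N -> ctr[0]=0
Ev 11: PC=3 idx=0 pred=N actual=T -> ctr[0]=1
Ev 12: PC=3 idx=0 pred=N actual=T -> ctr[0]=2
Ev 13: PC=3 idx=0 pred=T actual=N -> ctr[0]=1

Answer: T T T T T N T T T N N N T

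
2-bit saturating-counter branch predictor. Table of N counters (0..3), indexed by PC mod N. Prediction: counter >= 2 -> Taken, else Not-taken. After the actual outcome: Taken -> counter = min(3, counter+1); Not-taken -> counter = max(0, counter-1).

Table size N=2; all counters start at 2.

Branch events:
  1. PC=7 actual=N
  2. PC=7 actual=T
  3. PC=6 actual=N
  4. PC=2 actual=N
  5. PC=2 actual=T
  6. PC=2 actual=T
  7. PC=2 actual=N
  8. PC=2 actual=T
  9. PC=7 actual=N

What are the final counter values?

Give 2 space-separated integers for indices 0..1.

Answer: 2 1

Derivation:
Ev 1: PC=7 idx=1 pred=T actual=N -> ctr[1]=1
Ev 2: PC=7 idx=1 pred=N actual=T -> ctr[1]=2
Ev 3: PC=6 idx=0 pred=T actual=N -> ctr[0]=1
Ev 4: PC=2 idx=0 pred=N actual=N -> ctr[0]=0
Ev 5: PC=2 idx=0 pred=N actual=T -> ctr[0]=1
Ev 6: PC=2 idx=0 pred=N actual=T -> ctr[0]=2
Ev 7: PC=2 idx=0 pred=T actual=N -> ctr[0]=1
Ev 8: PC=2 idx=0 pred=N actual=T -> ctr[0]=2
Ev 9: PC=7 idx=1 pred=T actual=N -> ctr[1]=1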